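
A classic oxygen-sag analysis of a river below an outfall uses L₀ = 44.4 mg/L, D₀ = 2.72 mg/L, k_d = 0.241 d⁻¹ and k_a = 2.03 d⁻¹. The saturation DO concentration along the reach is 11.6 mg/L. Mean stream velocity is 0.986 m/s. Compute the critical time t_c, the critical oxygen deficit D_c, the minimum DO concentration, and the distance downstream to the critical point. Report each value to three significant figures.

At the critical point dD/dt = 0, so k_d L₀ e^(−k_d t) = k_a D. Substituting D(t) from the Streeter–Phelps equation and solving for t gives
t_c = ln[(k_a/k_d)(1 − D₀(k_a−k_d)/(k_d L₀))] / (k_a−k_d).
Here k_a−k_d = 1.789 d⁻¹ and 1 − D₀(k_a−k_d)/(k_d L₀) = 1 − 2.72×1.789/(0.241×44.4) = 0.5452, so
t_c = ln(8.423 × 0.5452) / 1.789 = 1.524 / 1.789 = 0.8521 d.
D_c = (k_d/k_a) L₀ e^(−k_d t_c) = (0.241/2.03) × 44.4 × e^(−0.241×0.8521) = 0.1187 × 44.4 × 0.8144 = 4.293 mg/L.
Minimum DO = C_s − D_c = 11.6 − 4.293 = 7.307 mg/L.
x_c = v t_c = 0.986 m/s × 0.8521 d × 86400 s/d = 72590 m ≈ 72.6 km.

t_c ≈ 0.852 d; D_c ≈ 4.29 mg/L; min DO ≈ 7.31 mg/L; x_c ≈ 72.6 km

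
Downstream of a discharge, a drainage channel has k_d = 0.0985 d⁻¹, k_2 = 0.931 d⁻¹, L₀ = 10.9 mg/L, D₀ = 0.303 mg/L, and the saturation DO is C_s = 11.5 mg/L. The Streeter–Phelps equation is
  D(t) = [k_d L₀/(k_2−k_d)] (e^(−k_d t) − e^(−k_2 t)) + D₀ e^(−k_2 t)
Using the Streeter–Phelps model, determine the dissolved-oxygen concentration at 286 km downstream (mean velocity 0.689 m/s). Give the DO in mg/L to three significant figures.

Travel time t = x/v = 286 km / (0.689 m/s) = 286000 m / 0.689 m/s = 415100 s = 4.804 d.
k_d L₀/(k_2−k_d) = 0.0985×10.9/(0.931−0.0985) = 1.074/0.8325 = 1.290 mg/L.
e^(−k_d t) = e^(−0.0985×4.804) = 0.6230; e^(−k_2 t) = e^(−0.931×4.804) = 0.01141.
D = 1.290 × (0.6230 − 0.01141) + 0.303 × 0.01141 = 0.7887 + 0.003459 = 0.7922 mg/L.
DO = C_s − D = 11.5 − 0.7922 = 10.71 mg/L.

DO ≈ 10.7 mg/L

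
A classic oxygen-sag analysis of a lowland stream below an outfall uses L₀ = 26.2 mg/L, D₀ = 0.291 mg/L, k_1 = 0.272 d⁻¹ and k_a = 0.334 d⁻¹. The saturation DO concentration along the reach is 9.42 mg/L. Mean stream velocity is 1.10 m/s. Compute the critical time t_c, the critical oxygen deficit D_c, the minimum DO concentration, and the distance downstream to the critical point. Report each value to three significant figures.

t_c ≈ 3.27 d; D_c ≈ 8.76 mg/L; min DO ≈ 0.656 mg/L; x_c ≈ 311 km

With k_a/k_1 = 1.228 and 1 − D₀(k_a−k_1)/(k_1 L₀) = 0.9975,
t_c = ln(1.228 × 0.9975) / (0.334 − 0.272) = ln(1.225) / 0.06200 = 0.2028/0.06200 = 3.271 d.
L(t_c) = L₀ e^(−k_1 t_c) = 26.2 × 0.4108 = 10.76 mg/L, and at the critical point k_a D_c = k_1 L, so D_c = (0.272/0.334) × 10.76 = 8.764 mg/L.
Minimum DO = C_s − D_c = 9.42 − 8.764 = 0.6556 mg/L.
x_c = v t_c = 1.10 m/s × 3.271 d × 86400 s/d = 310900 m ≈ 311 km.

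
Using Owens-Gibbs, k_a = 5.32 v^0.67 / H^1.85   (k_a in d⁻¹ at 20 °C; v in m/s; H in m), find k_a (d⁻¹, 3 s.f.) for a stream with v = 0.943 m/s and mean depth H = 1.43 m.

k_a ≈ 2.64 d⁻¹

k_a = 5.32 × 0.943^0.67 / 1.43^1.85 = 5.32 × 0.9614 / 1.938 = 2.639 d⁻¹.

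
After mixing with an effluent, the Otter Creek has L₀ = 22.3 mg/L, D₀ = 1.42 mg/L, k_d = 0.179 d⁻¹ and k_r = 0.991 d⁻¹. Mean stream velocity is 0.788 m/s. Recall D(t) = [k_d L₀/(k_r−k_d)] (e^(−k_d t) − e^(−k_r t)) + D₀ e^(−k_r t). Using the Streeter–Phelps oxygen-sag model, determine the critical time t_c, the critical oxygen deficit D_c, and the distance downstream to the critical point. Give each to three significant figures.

t_c = [1/(k_r−k_d)] ln[(k_r/k_d)(1 − D₀(k_r−k_d)/(k_d L₀))]
= [1/(0.991−0.179)] ln[(0.991/0.179)(1 − 1.42×0.8120/(0.179×22.3))]
= (1/0.8120) ln[5.536 × 0.7111] = 1.232 × ln(3.937) = 1.232 × 1.370 = 1.688 d.
D_c = (k_d/k_r) L₀ e^(−k_d t_c) = (0.179/0.991) × 22.3 × e^(−0.179×1.688) = 0.1806 × 22.3 × 0.7393 = 2.978 mg/L.
x_c = v t_c = 0.788 m/s × 1.688 d × 86400 s/d = 114900 m ≈ 115 km.

t_c ≈ 1.69 d; D_c ≈ 2.98 mg/L; x_c ≈ 115 km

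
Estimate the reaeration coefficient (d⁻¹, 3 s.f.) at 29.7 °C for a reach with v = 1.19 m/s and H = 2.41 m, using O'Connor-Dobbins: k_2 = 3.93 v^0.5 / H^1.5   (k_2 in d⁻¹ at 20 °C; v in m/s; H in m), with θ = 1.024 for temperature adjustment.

k_2 ≈ 1.44 d⁻¹

k_2(20) = 3.93 × 1.19^0.5 / 2.41^1.5 = 3.93 × 1.091 / 3.741 = 1.146 d⁻¹.
k_2(29.7) = 1.146 × 1.024^(29.7−20) = 1.146 × 1.259 = 1.442 d⁻¹.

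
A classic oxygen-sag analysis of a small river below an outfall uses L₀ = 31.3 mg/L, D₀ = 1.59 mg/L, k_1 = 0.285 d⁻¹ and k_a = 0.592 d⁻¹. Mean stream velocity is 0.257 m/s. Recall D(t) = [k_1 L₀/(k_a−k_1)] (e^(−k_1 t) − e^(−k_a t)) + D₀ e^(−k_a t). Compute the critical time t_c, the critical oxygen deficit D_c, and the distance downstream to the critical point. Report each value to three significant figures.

At the critical point dD/dt = 0, so k_1 L₀ e^(−k_1 t) = k_a D. Substituting D(t) from the Streeter–Phelps equation and solving for t gives
t_c = ln[(k_a/k_1)(1 − D₀(k_a−k_1)/(k_1 L₀))] / (k_a−k_1).
Here k_a−k_1 = 0.3070 d⁻¹ and 1 − D₀(k_a−k_1)/(k_1 L₀) = 1 − 1.59×0.3070/(0.285×31.3) = 0.9453, so
t_c = ln(2.077 × 0.9453) / 0.3070 = 0.6747 / 0.3070 = 2.198 d.
L(t_c) = L₀ e^(−k_1 t_c) = 31.3 × 0.5345 = 16.73 mg/L, and at the critical point k_a D_c = k_1 L, so D_c = (0.285/0.592) × 16.73 = 8.054 mg/L.
x_c = v t_c = 0.257 m/s × 2.198 d × 86400 s/d = 48800 m ≈ 48.8 km.

t_c ≈ 2.20 d; D_c ≈ 8.05 mg/L; x_c ≈ 48.8 km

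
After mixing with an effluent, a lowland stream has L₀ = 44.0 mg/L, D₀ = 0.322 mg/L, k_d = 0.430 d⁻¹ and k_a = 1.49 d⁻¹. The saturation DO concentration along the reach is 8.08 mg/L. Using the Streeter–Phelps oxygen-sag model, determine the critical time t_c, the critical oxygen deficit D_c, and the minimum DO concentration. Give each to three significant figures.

With k_a/k_d = 3.465 and 1 − D₀(k_a−k_d)/(k_d L₀) = 0.9820,
t_c = ln(3.465 × 0.9820) / (1.49 − 0.430) = ln(3.403) / 1.060 = 1.225/1.060 = 1.155 d.
D_c = (k_d/k_a) L₀ e^(−k_d t_c) = (0.430/1.49) × 44.0 × e^(−0.430×1.155) = 0.2886 × 44.0 × 0.6085 = 7.727 mg/L.
Minimum DO = C_s − D_c = 8.08 − 7.727 = 0.3532 mg/L.

t_c ≈ 1.16 d; D_c ≈ 7.73 mg/L; min DO ≈ 0.353 mg/L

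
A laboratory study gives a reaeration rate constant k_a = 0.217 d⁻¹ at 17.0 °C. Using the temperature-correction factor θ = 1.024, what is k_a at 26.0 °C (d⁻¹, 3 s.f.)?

k_a(T₂) = k_a(T₁) · θ^(T₂−T₁) = 0.217 × 1.024^(26.0−17.0)
= 0.217 × 1.024^9.00 = 0.217 × 1.238 = 0.2686 d⁻¹.

k_a ≈ 0.269 d⁻¹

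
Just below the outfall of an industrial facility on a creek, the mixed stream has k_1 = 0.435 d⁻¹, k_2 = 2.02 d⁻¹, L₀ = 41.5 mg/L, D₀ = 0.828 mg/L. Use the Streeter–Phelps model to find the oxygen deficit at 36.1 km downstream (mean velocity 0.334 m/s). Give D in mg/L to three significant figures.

Travel time t = x/v = 36.1 km / (0.334 m/s) = 36100 m / 0.334 m/s = 108100 s = 1.251 d.
k_1 L₀/(k_2−k_1) = 0.435×41.5/(2.02−0.435) = 18.05/1.585 = 11.39 mg/L.
e^(−k_1 t) = e^(−0.435×1.251) = 0.5803; e^(−k_2 t) = e^(−2.02×1.251) = 0.07990.
D = 11.39 × (0.5803 − 0.07990) + 0.828 × 0.07990 = 5.700 + 0.06616 = 5.766 mg/L.

D ≈ 5.77 mg/L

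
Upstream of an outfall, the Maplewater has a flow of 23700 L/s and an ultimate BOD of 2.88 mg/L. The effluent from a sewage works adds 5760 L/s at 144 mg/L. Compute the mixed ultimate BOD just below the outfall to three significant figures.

Flow-weighted mixing: C = (Q_r C_r + Q_w C_w)/(Q_r + Q_w)
= (23700×2.88 + 5760×144)/(23700 + 5760) = 897700/29460 = 30.47 mg/L.

30.5 mg/L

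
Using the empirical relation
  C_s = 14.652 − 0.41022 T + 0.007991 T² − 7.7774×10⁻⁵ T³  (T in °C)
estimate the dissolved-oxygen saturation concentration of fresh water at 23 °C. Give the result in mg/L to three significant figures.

C_s ≈ 8.50 mg/L

C_s = 14.652 − 0.41022×23 + 0.007991×23² − 7.7774×10⁻⁵×23³ = 8.498 mg/L.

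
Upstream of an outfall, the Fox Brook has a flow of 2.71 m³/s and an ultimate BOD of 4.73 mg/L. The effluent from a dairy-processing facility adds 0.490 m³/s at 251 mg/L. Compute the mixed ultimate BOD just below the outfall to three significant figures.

42.4 mg/L

Flow-weighted mixing: C = (Q_r C_r + Q_w C_w)/(Q_r + Q_w)
= (2.71×4.73 + 0.490×251)/(2.71 + 0.490) = 135.8/3.200 = 42.44 mg/L.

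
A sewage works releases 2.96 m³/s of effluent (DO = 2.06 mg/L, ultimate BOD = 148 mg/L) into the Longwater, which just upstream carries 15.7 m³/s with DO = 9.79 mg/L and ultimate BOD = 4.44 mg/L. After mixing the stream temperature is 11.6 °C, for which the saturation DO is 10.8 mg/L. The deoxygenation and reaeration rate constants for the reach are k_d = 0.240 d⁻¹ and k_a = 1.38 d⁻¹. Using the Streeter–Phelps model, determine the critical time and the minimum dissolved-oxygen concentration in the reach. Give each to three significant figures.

t_c ≈ 1.10 d; minimum DO ≈ 7.17 mg/L

Mixed DO = (15.7×9.79 + 2.96×2.06)/(15.7+2.96) = 159.8/18.66 = 8.564 mg/L.
Mixed L₀ = (15.7×4.44 + 2.96×148)/(18.66) = 507.8/18.66 = 27.21 mg/L.
Initial deficit D₀ = C_s − DO₀ = 10.8 − 8.564 = 2.236 mg/L.
t_c = (1/1.140) ln[(1.38/0.240)(1 − 2.236×1.140/(0.240×27.21))] = 0.8772 × ln(3.506) = 1.100 d.
D_c = (0.240/1.38) × 27.21 × e^(−0.240×1.100) = 0.1739 × 27.21 × 0.7679 = 3.634 mg/L.
Minimum DO = 10.8 − 3.634 = 7.166 mg/L.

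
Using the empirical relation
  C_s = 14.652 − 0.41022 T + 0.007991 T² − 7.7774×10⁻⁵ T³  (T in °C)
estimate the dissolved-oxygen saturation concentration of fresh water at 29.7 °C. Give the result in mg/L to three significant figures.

C_s ≈ 7.48 mg/L

C_s = 14.652 − 0.41022×29.7 + 0.007991×29.7² − 7.7774×10⁻⁵×29.7³ = 7.480 mg/L.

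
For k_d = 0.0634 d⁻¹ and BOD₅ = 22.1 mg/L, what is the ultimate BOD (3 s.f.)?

L₀ ≈ 81.3 mg/L

BOD₅ = L₀(1 − e^(−5k_d)) ⇒ L₀ = BOD₅ / (1 − e^(−5×0.0634))
= 22.1 / (1 − 0.7283) = 22.1 / 0.2717 = 81.35 mg/L.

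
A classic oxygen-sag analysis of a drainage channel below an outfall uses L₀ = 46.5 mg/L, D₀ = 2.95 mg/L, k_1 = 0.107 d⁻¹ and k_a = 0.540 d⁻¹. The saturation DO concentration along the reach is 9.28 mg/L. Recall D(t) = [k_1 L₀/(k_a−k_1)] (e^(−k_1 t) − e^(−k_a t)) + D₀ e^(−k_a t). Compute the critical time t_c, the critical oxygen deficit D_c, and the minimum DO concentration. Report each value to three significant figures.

With k_a/k_1 = 5.047 and 1 − D₀(k_a−k_1)/(k_1 L₀) = 0.7433,
t_c = ln(5.047 × 0.7433) / (0.540 − 0.107) = ln(3.751) / 0.4330 = 1.322/0.4330 = 3.053 d.
L(t_c) = L₀ e^(−k_1 t_c) = 46.5 × 0.7213 = 33.54 mg/L, and at the critical point k_a D_c = k_1 L, so D_c = (0.107/0.540) × 33.54 = 6.646 mg/L.
Minimum DO = C_s − D_c = 9.28 − 6.646 = 2.634 mg/L.

t_c ≈ 3.05 d; D_c ≈ 6.65 mg/L; min DO ≈ 2.63 mg/L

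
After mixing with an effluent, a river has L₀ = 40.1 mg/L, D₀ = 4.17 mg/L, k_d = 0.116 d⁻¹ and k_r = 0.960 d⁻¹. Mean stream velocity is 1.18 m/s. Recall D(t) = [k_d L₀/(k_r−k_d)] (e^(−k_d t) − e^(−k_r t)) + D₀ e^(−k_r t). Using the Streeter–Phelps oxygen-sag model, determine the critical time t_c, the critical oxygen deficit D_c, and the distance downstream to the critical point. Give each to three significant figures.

t_c ≈ 0.830 d; D_c ≈ 4.40 mg/L; x_c ≈ 84.6 km

t_c = [1/(k_r−k_d)] ln[(k_r/k_d)(1 − D₀(k_r−k_d)/(k_d L₀))]
= [1/(0.960−0.116)] ln[(0.960/0.116)(1 − 4.17×0.8440/(0.116×40.1))]
= (1/0.8440) ln[8.276 × 0.2434] = 1.185 × ln(2.014) = 1.185 × 0.7002 = 0.8296 d.
D_c = (k_d/k_r) L₀ e^(−k_d t_c) = (0.116/0.960) × 40.1 × e^(−0.116×0.8296) = 0.1208 × 40.1 × 0.9082 = 4.401 mg/L.
x_c = v t_c = 1.18 m/s × 0.8296 d × 86400 s/d = 84580 m ≈ 84.6 km.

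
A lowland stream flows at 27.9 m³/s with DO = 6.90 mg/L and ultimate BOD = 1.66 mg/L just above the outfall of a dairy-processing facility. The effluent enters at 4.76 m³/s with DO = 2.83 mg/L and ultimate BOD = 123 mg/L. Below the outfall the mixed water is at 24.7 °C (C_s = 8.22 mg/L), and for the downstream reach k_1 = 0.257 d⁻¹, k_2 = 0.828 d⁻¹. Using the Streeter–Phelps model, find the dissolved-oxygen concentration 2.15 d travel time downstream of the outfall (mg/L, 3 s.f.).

Mixed DO = (27.9×6.90 + 4.76×2.83)/(27.9+4.76) = 206.0/32.66 = 6.307 mg/L.
Mixed L₀ = (27.9×1.66 + 4.76×123)/(32.66) = 631.8/32.66 = 19.34 mg/L.
Initial deficit D₀ = C_s − DO₀ = 8.22 − 6.307 = 1.913 mg/L.
D(2.15) = [0.257×19.34/(0.828−0.257)](e^(−0.257×2.15) − e^(−0.828×2.15)) + 1.913 e^(−0.828×2.15)
= 8.707 × (0.5755 − 0.1686) + 1.913 × 0.1686 = 3.865 mg/L.
DO = 8.22 − 3.865 = 4.355 mg/L.

DO ≈ 4.35 mg/L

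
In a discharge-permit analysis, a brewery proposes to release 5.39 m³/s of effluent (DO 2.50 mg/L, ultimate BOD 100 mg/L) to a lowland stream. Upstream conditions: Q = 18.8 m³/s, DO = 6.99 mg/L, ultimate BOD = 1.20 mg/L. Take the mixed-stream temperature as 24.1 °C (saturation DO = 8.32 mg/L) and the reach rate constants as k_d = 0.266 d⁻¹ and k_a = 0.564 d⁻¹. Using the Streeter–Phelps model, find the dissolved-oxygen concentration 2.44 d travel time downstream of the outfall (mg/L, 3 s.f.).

Mixed DO = (18.8×6.99 + 5.39×2.50)/(18.8+5.39) = 144.9/24.19 = 5.990 mg/L.
Mixed L₀ = (18.8×1.20 + 5.39×100)/(24.19) = 561.6/24.19 = 23.21 mg/L.
Initial deficit D₀ = C_s − DO₀ = 8.32 − 5.990 = 2.330 mg/L.
D(2.44) = [0.266×23.21/(0.564−0.266)](e^(−0.266×2.44) − e^(−0.564×2.44)) + 2.330 e^(−0.564×2.44)
= 20.72 × (0.5225 − 0.2525) + 2.330 × 0.2525 = 6.183 mg/L.
DO = 8.32 − 6.183 = 2.137 mg/L.

DO ≈ 2.14 mg/L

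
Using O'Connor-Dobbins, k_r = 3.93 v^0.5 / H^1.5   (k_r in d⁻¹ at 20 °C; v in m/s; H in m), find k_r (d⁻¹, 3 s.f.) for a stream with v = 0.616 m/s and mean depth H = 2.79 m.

k_r ≈ 0.662 d⁻¹

k_r = 3.93 × 0.616^0.5 / 2.79^1.5 = 3.93 × 0.7849 / 4.660 = 0.6619 d⁻¹.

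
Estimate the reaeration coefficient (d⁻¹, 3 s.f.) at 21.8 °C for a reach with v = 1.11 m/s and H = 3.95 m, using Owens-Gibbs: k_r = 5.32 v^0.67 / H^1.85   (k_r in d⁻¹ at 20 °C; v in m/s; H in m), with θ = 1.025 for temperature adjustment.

k_r(20) = 5.32 × 1.11^0.67 / 3.95^1.85 = 5.32 × 1.072 / 12.70 = 0.4493 d⁻¹.
k_r(21.8) = 0.4493 × 1.025^(21.8−20) = 0.4493 × 1.045 = 0.4698 d⁻¹.

k_r ≈ 0.470 d⁻¹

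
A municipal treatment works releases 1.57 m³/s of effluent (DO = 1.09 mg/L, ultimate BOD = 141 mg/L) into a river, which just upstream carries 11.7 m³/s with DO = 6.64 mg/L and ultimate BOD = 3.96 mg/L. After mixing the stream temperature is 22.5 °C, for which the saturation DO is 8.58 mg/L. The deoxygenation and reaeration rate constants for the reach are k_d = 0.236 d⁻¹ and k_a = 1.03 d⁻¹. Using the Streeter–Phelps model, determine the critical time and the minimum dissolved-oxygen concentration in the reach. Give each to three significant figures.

t_c ≈ 1.14 d; minimum DO ≈ 5.05 mg/L

Mixed DO = (11.7×6.64 + 1.57×1.09)/(11.7+1.57) = 79.40/13.27 = 5.983 mg/L.
Mixed L₀ = (11.7×3.96 + 1.57×141)/(13.27) = 267.7/13.27 = 20.17 mg/L.
Initial deficit D₀ = C_s − DO₀ = 8.58 − 5.983 = 2.597 mg/L.
t_c = (1/0.7940) ln[(1.03/0.236)(1 − 2.597×0.7940/(0.236×20.17))] = 1.259 × ln(2.474) = 1.141 d.
D_c = (0.236/1.03) × 20.17 × e^(−0.236×1.141) = 0.2291 × 20.17 × 0.7639 = 3.531 mg/L.
Minimum DO = 8.58 − 3.531 = 5.049 mg/L.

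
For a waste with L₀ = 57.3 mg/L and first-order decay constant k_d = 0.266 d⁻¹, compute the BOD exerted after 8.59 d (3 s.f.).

y_t = L₀(1 − e^(−k_d t)) = 57.3 × (1 − e^(−0.266×8.59))
= 57.3 × (1 − 0.1018) = 57.3 × 0.8982 = 51.47 mg/L.

y ≈ 51.5 mg/L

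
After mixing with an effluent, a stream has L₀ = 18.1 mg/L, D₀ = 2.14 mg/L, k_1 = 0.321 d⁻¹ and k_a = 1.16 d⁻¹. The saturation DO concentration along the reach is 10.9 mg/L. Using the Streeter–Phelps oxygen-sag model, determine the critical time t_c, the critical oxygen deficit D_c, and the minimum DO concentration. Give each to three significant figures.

t_c ≈ 1.09 d; D_c ≈ 3.53 mg/L; min DO ≈ 7.37 mg/L

With k_a/k_1 = 3.614 and 1 − D₀(k_a−k_1)/(k_1 L₀) = 0.6910,
t_c = ln(3.614 × 0.6910) / (1.16 − 0.321) = ln(2.497) / 0.8390 = 0.9151/0.8390 = 1.091 d.
L(t_c) = L₀ e^(−k_1 t_c) = 18.1 × 0.7046 = 12.75 mg/L, and at the critical point k_a D_c = k_1 L, so D_c = (0.321/1.16) × 12.75 = 3.529 mg/L.
Minimum DO = C_s − D_c = 10.9 − 3.529 = 7.371 mg/L.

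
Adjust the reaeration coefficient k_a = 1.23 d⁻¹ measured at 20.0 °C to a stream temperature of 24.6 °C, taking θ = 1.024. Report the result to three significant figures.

k_a ≈ 1.37 d⁻¹

k_a(T₂) = k_a(T₁) · θ^(T₂−T₁) = 1.23 × 1.024^(24.6−20.0)
= 1.23 × 1.024^4.60 = 1.23 × 1.115 = 1.372 d⁻¹.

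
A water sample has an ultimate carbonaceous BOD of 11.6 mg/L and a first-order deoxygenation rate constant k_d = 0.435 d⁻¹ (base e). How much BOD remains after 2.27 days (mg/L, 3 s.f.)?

L ≈ 4.32 mg/L

L_t = L₀ e^(−k_d t) = 11.6 × e^(−0.435×2.27) = 11.6 × 0.3725 = 4.321 mg/L.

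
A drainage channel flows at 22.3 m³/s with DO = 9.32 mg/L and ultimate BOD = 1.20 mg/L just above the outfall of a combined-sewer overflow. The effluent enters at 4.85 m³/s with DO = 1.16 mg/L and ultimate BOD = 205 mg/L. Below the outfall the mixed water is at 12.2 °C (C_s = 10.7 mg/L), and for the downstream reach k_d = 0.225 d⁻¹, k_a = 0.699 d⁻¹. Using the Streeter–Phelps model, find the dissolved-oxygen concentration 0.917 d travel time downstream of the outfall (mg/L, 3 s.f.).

Mixed DO = (22.3×9.32 + 4.85×1.16)/(22.3+4.85) = 213.5/27.15 = 7.862 mg/L.
Mixed L₀ = (22.3×1.20 + 4.85×205)/(27.15) = 1021/27.15 = 37.61 mg/L.
Initial deficit D₀ = C_s − DO₀ = 10.7 − 7.862 = 2.838 mg/L.
D(0.917) = [0.225×37.61/(0.699−0.225)](e^(−0.225×0.917) − e^(−0.699×0.917)) + 2.838 e^(−0.699×0.917)
= 17.85 × (0.8136 − 0.5268) + 2.838 × 0.5268 = 6.614 mg/L.
DO = 10.7 − 6.614 = 4.086 mg/L.

DO ≈ 4.09 mg/L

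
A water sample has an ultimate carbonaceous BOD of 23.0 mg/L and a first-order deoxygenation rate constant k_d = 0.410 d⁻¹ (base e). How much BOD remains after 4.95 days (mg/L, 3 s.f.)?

L ≈ 3.02 mg/L

L_t = L₀ e^(−k_d t) = 23.0 × e^(−0.410×4.95) = 23.0 × 0.1314 = 3.022 mg/L.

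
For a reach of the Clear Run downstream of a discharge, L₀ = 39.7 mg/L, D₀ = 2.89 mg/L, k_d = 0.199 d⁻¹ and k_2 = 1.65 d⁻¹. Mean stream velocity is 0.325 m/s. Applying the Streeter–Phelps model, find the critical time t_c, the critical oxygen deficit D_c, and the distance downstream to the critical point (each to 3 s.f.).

At the critical point dD/dt = 0, so k_d L₀ e^(−k_d t) = k_2 D. Substituting D(t) from the Streeter–Phelps equation and solving for t gives
t_c = ln[(k_2/k_d)(1 − D₀(k_2−k_d)/(k_d L₀))] / (k_2−k_d).
Here k_2−k_d = 1.451 d⁻¹ and 1 − D₀(k_2−k_d)/(k_d L₀) = 1 − 2.89×1.451/(0.199×39.7) = 0.4692, so
t_c = ln(8.291 × 0.4692) / 1.451 = 1.359 / 1.451 = 0.9363 d.
D_c = (k_d/k_2) L₀ e^(−k_d t_c) = (0.199/1.65) × 39.7 × e^(−0.199×0.9363) = 0.1206 × 39.7 × 0.8300 = 3.974 mg/L.
x_c = v t_c = 0.325 m/s × 0.9363 d × 86400 s/d = 26290 m ≈ 26.3 km.

t_c ≈ 0.936 d; D_c ≈ 3.97 mg/L; x_c ≈ 26.3 km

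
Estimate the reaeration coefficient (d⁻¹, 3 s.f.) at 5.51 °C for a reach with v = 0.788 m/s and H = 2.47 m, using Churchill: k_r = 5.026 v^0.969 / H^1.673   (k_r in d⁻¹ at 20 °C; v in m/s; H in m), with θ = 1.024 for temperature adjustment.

k_r ≈ 0.623 d⁻¹

k_r(20) = 5.026 × 0.788^0.969 / 2.47^1.673 = 5.026 × 0.7938 / 4.539 = 0.8790 d⁻¹.
k_r(5.51) = 0.8790 × 1.024^(5.51−20) = 0.8790 × 0.7092 = 0.6233 d⁻¹.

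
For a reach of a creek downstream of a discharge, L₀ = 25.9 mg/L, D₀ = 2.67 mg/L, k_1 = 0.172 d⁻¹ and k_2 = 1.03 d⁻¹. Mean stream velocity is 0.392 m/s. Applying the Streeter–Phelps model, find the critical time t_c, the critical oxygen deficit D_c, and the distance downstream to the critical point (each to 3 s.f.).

t_c ≈ 1.24 d; D_c ≈ 3.49 mg/L; x_c ≈ 42.1 km

t_c = [1/(k_2−k_1)] ln[(k_2/k_1)(1 − D₀(k_2−k_1)/(k_1 L₀))]
= [1/(1.03−0.172)] ln[(1.03/0.172)(1 − 2.67×0.8580/(0.172×25.9))]
= (1/0.8580) ln[5.988 × 0.4858] = 1.166 × ln(2.909) = 1.166 × 1.068 = 1.244 d.
D_c = (k_1/k_2) L₀ e^(−k_1 t_c) = (0.172/1.03) × 25.9 × e^(−0.172×1.244) = 0.1670 × 25.9 × 0.8073 = 3.492 mg/L.
x_c = v t_c = 0.392 m/s × 1.244 d × 86400 s/d = 42150 m ≈ 42.1 km.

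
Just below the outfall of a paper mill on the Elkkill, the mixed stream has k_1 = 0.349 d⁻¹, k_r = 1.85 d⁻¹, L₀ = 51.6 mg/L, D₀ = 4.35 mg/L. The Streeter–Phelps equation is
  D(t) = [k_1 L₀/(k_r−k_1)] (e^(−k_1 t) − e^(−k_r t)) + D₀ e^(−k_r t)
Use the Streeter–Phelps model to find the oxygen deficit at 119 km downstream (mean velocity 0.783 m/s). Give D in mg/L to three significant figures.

D ≈ 6.20 mg/L

Travel time t = x/v = 119 km / (0.783 m/s) = 119000 m / 0.783 m/s = 152000 s = 1.759 d.
k_1 L₀/(k_r−k_1) = 0.349×51.6/(1.85−0.349) = 18.01/1.501 = 12.00 mg/L.
e^(−k_1 t) = e^(−0.349×1.759) = 0.5412; e^(−k_r t) = e^(−1.85×1.759) = 0.03861.
D = 12.00 × (0.5412 − 0.03861) + 4.35 × 0.03861 = 6.030 + 0.1680 = 6.198 mg/L.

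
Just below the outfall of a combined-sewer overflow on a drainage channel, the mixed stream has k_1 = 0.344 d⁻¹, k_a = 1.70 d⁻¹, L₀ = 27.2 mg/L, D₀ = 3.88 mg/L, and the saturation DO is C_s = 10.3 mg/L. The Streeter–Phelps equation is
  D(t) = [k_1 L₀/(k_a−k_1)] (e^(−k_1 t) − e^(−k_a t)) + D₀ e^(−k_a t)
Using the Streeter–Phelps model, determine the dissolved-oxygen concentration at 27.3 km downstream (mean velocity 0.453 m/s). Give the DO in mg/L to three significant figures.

DO ≈ 5.79 mg/L

Travel time t = x/v = 27.3 km / (0.453 m/s) = 27300 m / 0.453 m/s = 60260 s = 0.6975 d.
k_1 L₀/(k_a−k_1) = 0.344×27.2/(1.70−0.344) = 9.357/1.356 = 6.900 mg/L.
e^(−k_1 t) = e^(−0.344×0.6975) = 0.7867; e^(−k_a t) = e^(−1.70×0.6975) = 0.3055.
D = 6.900 × (0.7867 − 0.3055) + 3.88 × 0.3055 = 3.320 + 1.185 = 4.506 mg/L.
DO = C_s − D = 10.3 − 4.506 = 5.794 mg/L.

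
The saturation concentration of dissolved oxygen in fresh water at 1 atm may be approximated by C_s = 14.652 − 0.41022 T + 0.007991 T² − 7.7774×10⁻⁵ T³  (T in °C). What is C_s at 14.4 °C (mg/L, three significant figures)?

C_s = 14.652 − 0.41022×14.4 + 0.007991×14.4² − 7.7774×10⁻⁵×14.4³ = 10.17 mg/L.

C_s ≈ 10.2 mg/L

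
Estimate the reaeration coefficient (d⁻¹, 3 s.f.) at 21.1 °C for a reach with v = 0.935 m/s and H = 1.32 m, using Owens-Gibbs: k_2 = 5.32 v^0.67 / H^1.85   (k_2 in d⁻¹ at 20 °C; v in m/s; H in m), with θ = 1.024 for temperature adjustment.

k_2(20) = 5.32 × 0.935^0.67 / 1.32^1.85 = 5.32 × 0.9560 / 1.671 = 3.043 d⁻¹.
k_2(21.1) = 3.043 × 1.024^(21.1−20) = 3.043 × 1.026 = 3.123 d⁻¹.

k_2 ≈ 3.12 d⁻¹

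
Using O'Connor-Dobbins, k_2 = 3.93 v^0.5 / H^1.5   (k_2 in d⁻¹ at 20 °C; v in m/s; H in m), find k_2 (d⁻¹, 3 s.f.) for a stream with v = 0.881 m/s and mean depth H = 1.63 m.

k_2 ≈ 1.77 d⁻¹

k_2 = 3.93 × 0.881^0.5 / 1.63^1.5 = 3.93 × 0.9386 / 2.081 = 1.773 d⁻¹.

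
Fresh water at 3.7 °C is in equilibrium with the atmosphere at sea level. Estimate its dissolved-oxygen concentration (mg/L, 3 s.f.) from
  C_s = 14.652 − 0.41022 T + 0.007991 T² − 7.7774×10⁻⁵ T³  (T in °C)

C_s = 14.652 − 0.41022×3.7 + 0.007991×3.7² − 7.7774×10⁻⁵×3.7³ = 13.24 mg/L.

C_s ≈ 13.2 mg/L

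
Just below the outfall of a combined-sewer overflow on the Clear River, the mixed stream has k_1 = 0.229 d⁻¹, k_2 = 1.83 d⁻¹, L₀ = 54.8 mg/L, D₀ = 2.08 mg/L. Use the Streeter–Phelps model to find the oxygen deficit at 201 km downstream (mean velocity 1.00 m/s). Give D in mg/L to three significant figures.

Travel time t = x/v = 201 km / (1.00 m/s) = 201000 m / 1.00 m/s = 201000 s = 2.326 d.
k_1 L₀/(k_2−k_1) = 0.229×54.8/(1.83−0.229) = 12.55/1.601 = 7.838 mg/L.
e^(−k_1 t) = e^(−0.229×2.326) = 0.5870; e^(−k_2 t) = e^(−1.83×2.326) = 0.01416.
D = 7.838 × (0.5870 − 0.01416) + 2.08 × 0.01416 = 4.490 + 0.02945 = 4.520 mg/L.

D ≈ 4.52 mg/L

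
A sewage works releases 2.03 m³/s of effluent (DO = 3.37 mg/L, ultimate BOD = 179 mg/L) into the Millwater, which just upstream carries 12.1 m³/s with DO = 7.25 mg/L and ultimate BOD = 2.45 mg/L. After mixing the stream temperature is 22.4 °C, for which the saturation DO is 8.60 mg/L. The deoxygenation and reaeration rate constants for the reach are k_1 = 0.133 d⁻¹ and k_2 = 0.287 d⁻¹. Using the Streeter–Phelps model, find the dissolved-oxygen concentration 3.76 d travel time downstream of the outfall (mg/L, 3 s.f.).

DO ≈ 1.55 mg/L

Mixed DO = (12.1×7.25 + 2.03×3.37)/(12.1+2.03) = 94.57/14.13 = 6.693 mg/L.
Mixed L₀ = (12.1×2.45 + 2.03×179)/(14.13) = 393.0/14.13 = 27.81 mg/L.
Initial deficit D₀ = C_s − DO₀ = 8.60 − 6.693 = 1.907 mg/L.
D(3.76) = [0.133×27.81/(0.287−0.133)](e^(−0.133×3.76) − e^(−0.287×3.76)) + 1.907 e^(−0.287×3.76)
= 24.02 × (0.6065 − 0.3399) + 1.907 × 0.3399 = 7.052 mg/L.
DO = 8.60 − 7.052 = 1.548 mg/L.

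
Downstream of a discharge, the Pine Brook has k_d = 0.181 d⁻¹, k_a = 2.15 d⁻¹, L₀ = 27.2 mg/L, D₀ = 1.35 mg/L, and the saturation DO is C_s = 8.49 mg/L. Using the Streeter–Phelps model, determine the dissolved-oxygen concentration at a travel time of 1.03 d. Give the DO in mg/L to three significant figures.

k_d L₀/(k_a−k_d) = 0.181×27.2/(2.15−0.181) = 4.923/1.969 = 2.500 mg/L.
e^(−k_d t) = e^(−0.181×1.030) = 0.8299; e^(−k_a t) = e^(−2.15×1.030) = 0.1092.
D = 2.500 × (0.8299 − 0.1092) + 1.35 × 0.1092 = 1.802 + 0.1474 = 1.949 mg/L.
DO = C_s − D = 8.49 − 1.949 = 6.541 mg/L.

DO ≈ 6.54 mg/L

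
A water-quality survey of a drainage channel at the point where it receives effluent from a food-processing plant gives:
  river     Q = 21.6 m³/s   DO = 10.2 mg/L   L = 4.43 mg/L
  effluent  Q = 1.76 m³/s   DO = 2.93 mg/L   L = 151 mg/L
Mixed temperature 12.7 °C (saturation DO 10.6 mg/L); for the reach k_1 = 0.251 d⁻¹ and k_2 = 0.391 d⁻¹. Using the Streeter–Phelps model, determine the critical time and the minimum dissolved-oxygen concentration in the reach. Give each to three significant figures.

t_c ≈ 2.92 d; minimum DO ≈ 5.82 mg/L

Mixed DO = (21.6×10.2 + 1.76×2.93)/(21.6+1.76) = 225.5/23.36 = 9.652 mg/L.
Mixed L₀ = (21.6×4.43 + 1.76×151)/(23.36) = 361.4/23.36 = 15.47 mg/L.
Initial deficit D₀ = C_s − DO₀ = 10.6 − 9.652 = 0.9477 mg/L.
t_c = (1/0.1400) ln[(0.391/0.251)(1 − 0.9477×0.1400/(0.251×15.47))] = 7.143 × ln(1.505) = 2.918 d.
D_c = (0.251/0.391) × 15.47 × e^(−0.251×2.918) = 0.6419 × 15.47 × 0.4808 = 4.775 mg/L.
Minimum DO = 10.6 − 4.775 = 5.825 mg/L.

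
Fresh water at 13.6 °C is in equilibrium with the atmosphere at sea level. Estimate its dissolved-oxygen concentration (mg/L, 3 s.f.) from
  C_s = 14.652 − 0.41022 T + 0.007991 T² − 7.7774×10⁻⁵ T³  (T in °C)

C_s ≈ 10.4 mg/L

C_s = 14.652 − 0.41022×13.6 + 0.007991×13.6² − 7.7774×10⁻⁵×13.6³ = 10.36 mg/L.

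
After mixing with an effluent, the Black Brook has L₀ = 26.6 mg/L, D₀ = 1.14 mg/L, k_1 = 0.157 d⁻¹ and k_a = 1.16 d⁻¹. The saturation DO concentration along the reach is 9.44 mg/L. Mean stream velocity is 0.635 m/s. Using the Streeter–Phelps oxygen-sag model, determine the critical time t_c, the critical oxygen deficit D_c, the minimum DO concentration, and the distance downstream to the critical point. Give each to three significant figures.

t_c ≈ 1.67 d; D_c ≈ 2.77 mg/L; min DO ≈ 6.67 mg/L; x_c ≈ 91.9 km

t_c = [1/(k_a−k_1)] ln[(k_a/k_1)(1 − D₀(k_a−k_1)/(k_1 L₀))]
= [1/(1.16−0.157)] ln[(1.16/0.157)(1 − 1.14×1.003/(0.157×26.6))]
= (1/1.003) ln[7.389 × 0.7262] = 0.9970 × ln(5.366) = 0.9970 × 1.680 = 1.675 d.
L(t_c) = L₀ e^(−k_1 t_c) = 26.6 × 0.7688 = 20.45 mg/L, and at the critical point k_a D_c = k_1 L, so D_c = (0.157/1.16) × 20.45 = 2.768 mg/L.
Minimum DO = C_s − D_c = 9.44 − 2.768 = 6.672 mg/L.
x_c = v t_c = 0.635 m/s × 1.675 d × 86400 s/d = 91900 m ≈ 91.9 km.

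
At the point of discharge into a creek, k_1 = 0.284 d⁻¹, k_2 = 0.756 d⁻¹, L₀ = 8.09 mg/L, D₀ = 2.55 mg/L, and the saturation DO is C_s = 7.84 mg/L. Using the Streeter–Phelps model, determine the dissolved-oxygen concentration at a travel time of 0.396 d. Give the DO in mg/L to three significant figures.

DO ≈ 5.21 mg/L

k_1 L₀/(k_2−k_1) = 0.284×8.09/(0.756−0.284) = 2.298/0.4720 = 4.868 mg/L.
e^(−k_1 t) = e^(−0.284×0.3960) = 0.8936; e^(−k_2 t) = e^(−0.756×0.3960) = 0.7413.
D = 4.868 × (0.8936 − 0.7413) + 2.55 × 0.7413 = 0.7416 + 1.890 = 2.632 mg/L.
DO = C_s − D = 7.84 − 2.632 = 5.208 mg/L.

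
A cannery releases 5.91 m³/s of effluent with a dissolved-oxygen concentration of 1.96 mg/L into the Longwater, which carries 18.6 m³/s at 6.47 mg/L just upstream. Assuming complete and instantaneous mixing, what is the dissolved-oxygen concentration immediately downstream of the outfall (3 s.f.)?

5.38 mg/L

Flow-weighted mixing: C = (Q_r C_r + Q_w C_w)/(Q_r + Q_w)
= (18.6×6.47 + 5.91×1.96)/(18.6 + 5.91) = 131.9/24.51 = 5.383 mg/L.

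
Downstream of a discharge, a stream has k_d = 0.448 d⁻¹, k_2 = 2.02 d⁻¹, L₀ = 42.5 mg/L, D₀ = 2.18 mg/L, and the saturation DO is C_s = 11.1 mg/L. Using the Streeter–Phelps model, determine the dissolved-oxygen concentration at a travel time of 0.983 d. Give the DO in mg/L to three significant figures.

DO ≈ 4.67 mg/L

k_d L₀/(k_2−k_d) = 0.448×42.5/(2.02−0.448) = 19.04/1.572 = 12.11 mg/L.
e^(−k_d t) = e^(−0.448×0.9830) = 0.6438; e^(−k_2 t) = e^(−2.02×0.9830) = 0.1373.
D = 12.11 × (0.6438 − 0.1373) + 2.18 × 0.1373 = 6.135 + 0.2993 = 6.434 mg/L.
DO = C_s − D = 11.1 − 6.434 = 4.666 mg/L.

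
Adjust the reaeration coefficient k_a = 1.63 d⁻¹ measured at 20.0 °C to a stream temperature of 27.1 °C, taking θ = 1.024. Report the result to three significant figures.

k_a ≈ 1.93 d⁻¹

k_a(T₂) = k_a(T₁) · θ^(T₂−T₁) = 1.63 × 1.024^(27.1−20.0)
= 1.63 × 1.024^7.10 = 1.63 × 1.183 = 1.929 d⁻¹.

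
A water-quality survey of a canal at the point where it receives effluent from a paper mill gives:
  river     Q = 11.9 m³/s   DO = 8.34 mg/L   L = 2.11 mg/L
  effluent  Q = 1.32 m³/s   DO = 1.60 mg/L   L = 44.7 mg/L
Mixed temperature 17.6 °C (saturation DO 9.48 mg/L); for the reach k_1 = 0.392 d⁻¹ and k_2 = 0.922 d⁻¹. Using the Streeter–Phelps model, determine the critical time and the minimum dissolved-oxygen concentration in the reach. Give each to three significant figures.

t_c ≈ 0.696 d; minimum DO ≈ 7.42 mg/L

Mixed DO = (11.9×8.34 + 1.32×1.60)/(11.9+1.32) = 101.4/13.22 = 7.667 mg/L.
Mixed L₀ = (11.9×2.11 + 1.32×44.7)/(13.22) = 84.11/13.22 = 6.363 mg/L.
Initial deficit D₀ = C_s − DO₀ = 9.48 − 7.667 = 1.813 mg/L.
t_c = (1/0.5300) ln[(0.922/0.392)(1 − 1.813×0.5300/(0.392×6.363))] = 1.887 × ln(1.446) = 0.6957 d.
D_c = (0.392/0.922) × 6.363 × e^(−0.392×0.6957) = 0.4252 × 6.363 × 0.7613 = 2.059 mg/L.
Minimum DO = 9.48 − 2.059 = 7.421 mg/L.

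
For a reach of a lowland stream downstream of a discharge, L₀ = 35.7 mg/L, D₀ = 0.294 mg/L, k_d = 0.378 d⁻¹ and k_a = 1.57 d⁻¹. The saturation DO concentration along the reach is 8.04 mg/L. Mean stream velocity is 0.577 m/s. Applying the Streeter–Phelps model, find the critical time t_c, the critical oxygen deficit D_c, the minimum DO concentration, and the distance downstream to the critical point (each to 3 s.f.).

t_c ≈ 1.17 d; D_c ≈ 5.52 mg/L; min DO ≈ 2.52 mg/L; x_c ≈ 58.5 km

t_c = [1/(k_a−k_d)] ln[(k_a/k_d)(1 − D₀(k_a−k_d)/(k_d L₀))]
= [1/(1.57−0.378)] ln[(1.57/0.378)(1 − 0.294×1.192/(0.378×35.7))]
= (1/1.192) ln[4.153 × 0.9740] = 0.8389 × ln(4.046) = 0.8389 × 1.398 = 1.173 d.
D_c = (k_d/k_a) L₀ e^(−k_d t_c) = (0.378/1.57) × 35.7 × e^(−0.378×1.173) = 0.2408 × 35.7 × 0.6420 = 5.518 mg/L.
Minimum DO = C_s − D_c = 8.04 − 5.518 = 2.522 mg/L.
x_c = v t_c = 0.577 m/s × 1.173 d × 86400 s/d = 58450 m ≈ 58.5 km.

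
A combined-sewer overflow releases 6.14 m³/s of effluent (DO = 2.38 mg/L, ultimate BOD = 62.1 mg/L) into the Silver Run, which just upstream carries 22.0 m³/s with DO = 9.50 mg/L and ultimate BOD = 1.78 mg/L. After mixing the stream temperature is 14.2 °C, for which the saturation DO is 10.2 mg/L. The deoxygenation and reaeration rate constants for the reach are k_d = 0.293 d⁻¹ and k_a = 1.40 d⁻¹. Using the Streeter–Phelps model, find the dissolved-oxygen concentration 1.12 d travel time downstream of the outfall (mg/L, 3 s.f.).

Mixed DO = (22.0×9.50 + 6.14×2.38)/(22.0+6.14) = 223.6/28.14 = 7.946 mg/L.
Mixed L₀ = (22.0×1.78 + 6.14×62.1)/(28.14) = 420.5/28.14 = 14.94 mg/L.
Initial deficit D₀ = C_s − DO₀ = 10.2 − 7.946 = 2.254 mg/L.
D(1.12) = [0.293×14.94/(1.40−0.293)](e^(−0.293×1.12) − e^(−1.40×1.12)) + 2.254 e^(−1.40×1.12)
= 3.955 × (0.7202 − 0.2085) + 2.254 × 0.2085 = 2.494 mg/L.
DO = 10.2 − 2.494 = 7.706 mg/L.

DO ≈ 7.71 mg/L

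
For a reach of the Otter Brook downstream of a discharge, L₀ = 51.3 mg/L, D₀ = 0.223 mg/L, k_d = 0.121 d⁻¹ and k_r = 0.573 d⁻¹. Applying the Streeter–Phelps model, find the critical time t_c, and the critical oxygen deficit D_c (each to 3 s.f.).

t_c = [1/(k_r−k_d)] ln[(k_r/k_d)(1 − D₀(k_r−k_d)/(k_d L₀))]
= [1/(0.573−0.121)] ln[(0.573/0.121)(1 − 0.223×0.4520/(0.121×51.3))]
= (1/0.4520) ln[4.736 × 0.9838] = 2.212 × ln(4.659) = 2.212 × 1.539 = 3.404 d.
L(t_c) = L₀ e^(−k_d t_c) = 51.3 × 0.6624 = 33.98 mg/L, and at the critical point k_r D_c = k_d L, so D_c = (0.121/0.573) × 33.98 = 7.176 mg/L.

t_c ≈ 3.40 d; D_c ≈ 7.18 mg/L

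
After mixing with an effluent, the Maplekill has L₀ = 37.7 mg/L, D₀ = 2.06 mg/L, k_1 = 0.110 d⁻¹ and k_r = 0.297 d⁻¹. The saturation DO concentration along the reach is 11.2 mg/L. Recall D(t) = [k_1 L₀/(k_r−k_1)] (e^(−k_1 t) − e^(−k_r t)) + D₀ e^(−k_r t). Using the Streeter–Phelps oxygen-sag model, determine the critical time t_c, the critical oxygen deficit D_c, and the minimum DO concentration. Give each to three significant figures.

t_c ≈ 4.79 d; D_c ≈ 8.24 mg/L; min DO ≈ 2.96 mg/L

With k_r/k_1 = 2.700 and 1 − D₀(k_r−k_1)/(k_1 L₀) = 0.9071,
t_c = ln(2.700 × 0.9071) / (0.297 − 0.110) = ln(2.449) / 0.1870 = 0.8958/0.1870 = 4.790 d.
L(t_c) = L₀ e^(−k_1 t_c) = 37.7 × 0.5904 = 22.26 mg/L, and at the critical point k_r D_c = k_1 L, so D_c = (0.110/0.297) × 22.26 = 8.244 mg/L.
Minimum DO = C_s − D_c = 11.2 − 8.244 = 2.956 mg/L.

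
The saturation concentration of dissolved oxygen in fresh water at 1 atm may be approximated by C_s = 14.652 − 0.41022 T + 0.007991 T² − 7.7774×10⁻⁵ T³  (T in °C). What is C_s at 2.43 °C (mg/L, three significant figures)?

C_s ≈ 13.7 mg/L

C_s = 14.652 − 0.41022×2.43 + 0.007991×2.43² − 7.7774×10⁻⁵×2.43³ = 13.70 mg/L.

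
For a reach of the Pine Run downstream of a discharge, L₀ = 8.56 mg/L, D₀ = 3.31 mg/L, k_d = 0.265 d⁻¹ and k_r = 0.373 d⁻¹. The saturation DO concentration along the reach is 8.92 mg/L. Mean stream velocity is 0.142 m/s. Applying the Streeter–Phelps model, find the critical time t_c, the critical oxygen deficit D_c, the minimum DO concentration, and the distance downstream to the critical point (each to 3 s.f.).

t_c = [1/(k_r−k_d)] ln[(k_r/k_d)(1 − D₀(k_r−k_d)/(k_d L₀))]
= [1/(0.373−0.265)] ln[(0.373/0.265)(1 − 3.31×0.1080/(0.265×8.56))]
= (1/0.1080) ln[1.408 × 0.8424] = 9.259 × ln(1.186) = 9.259 × 0.1704 = 1.577 d.
L(t_c) = L₀ e^(−k_d t_c) = 8.56 × 0.6584 = 5.636 mg/L, and at the critical point k_r D_c = k_d L, so D_c = (0.265/0.373) × 5.636 = 4.004 mg/L.
Minimum DO = C_s − D_c = 8.92 − 4.004 = 4.916 mg/L.
x_c = v t_c = 0.142 m/s × 1.577 d × 86400 s/d = 19350 m ≈ 19.4 km.

t_c ≈ 1.58 d; D_c ≈ 4.00 mg/L; min DO ≈ 4.92 mg/L; x_c ≈ 19.4 km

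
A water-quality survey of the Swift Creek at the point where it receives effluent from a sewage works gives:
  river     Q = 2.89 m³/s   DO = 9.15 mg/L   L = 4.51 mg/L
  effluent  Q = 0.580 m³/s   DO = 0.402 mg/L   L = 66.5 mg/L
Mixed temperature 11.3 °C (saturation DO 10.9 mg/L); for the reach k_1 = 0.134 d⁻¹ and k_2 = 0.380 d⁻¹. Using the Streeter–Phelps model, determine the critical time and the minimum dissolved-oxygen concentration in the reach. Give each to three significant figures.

t_c ≈ 2.18 d; minimum DO ≈ 6.99 mg/L

Mixed DO = (2.89×9.15 + 0.580×0.402)/(2.89+0.580) = 26.68/3.470 = 7.688 mg/L.
Mixed L₀ = (2.89×4.51 + 0.580×66.5)/(3.470) = 51.60/3.470 = 14.87 mg/L.
Initial deficit D₀ = C_s − DO₀ = 10.9 − 7.688 = 3.212 mg/L.
t_c = (1/0.2460) ln[(0.380/0.134)(1 − 3.212×0.2460/(0.134×14.87))] = 4.065 × ln(1.711) = 2.184 d.
D_c = (0.134/0.380) × 14.87 × e^(−0.134×2.184) = 0.3526 × 14.87 × 0.7463 = 3.914 mg/L.
Minimum DO = 10.9 − 3.914 = 6.986 mg/L.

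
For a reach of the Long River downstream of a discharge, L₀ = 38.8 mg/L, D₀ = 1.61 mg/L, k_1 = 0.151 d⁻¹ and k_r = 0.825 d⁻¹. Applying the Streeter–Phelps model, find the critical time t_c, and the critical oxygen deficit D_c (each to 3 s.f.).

With k_r/k_1 = 5.464 and 1 − D₀(k_r−k_1)/(k_1 L₀) = 0.8148,
t_c = ln(5.464 × 0.8148) / (0.825 − 0.151) = ln(4.452) / 0.6740 = 1.493/0.6740 = 2.216 d.
D_c = (k_1/k_r) L₀ e^(−k_1 t_c) = (0.151/0.825) × 38.8 × e^(−0.151×2.216) = 0.1830 × 38.8 × 0.7157 = 5.082 mg/L.

t_c ≈ 2.22 d; D_c ≈ 5.08 mg/L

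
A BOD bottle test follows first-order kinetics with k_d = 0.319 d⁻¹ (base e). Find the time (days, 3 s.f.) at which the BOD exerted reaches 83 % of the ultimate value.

t ≈ 5.55 d

y/L₀ = 1 − e^(−k_d t) = 0.83 ⇒ e^(−k_d t) = 0.170
t = −ln(0.170) / 0.319 = 1.772 / 0.319 = 5.555 d.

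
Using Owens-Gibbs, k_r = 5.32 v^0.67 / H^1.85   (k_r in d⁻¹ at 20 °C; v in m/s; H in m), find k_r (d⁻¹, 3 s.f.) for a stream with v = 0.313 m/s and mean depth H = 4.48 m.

k_r ≈ 0.152 d⁻¹

k_r = 5.32 × 0.313^0.67 / 4.48^1.85 = 5.32 × 0.4592 / 16.03 = 0.1524 d⁻¹.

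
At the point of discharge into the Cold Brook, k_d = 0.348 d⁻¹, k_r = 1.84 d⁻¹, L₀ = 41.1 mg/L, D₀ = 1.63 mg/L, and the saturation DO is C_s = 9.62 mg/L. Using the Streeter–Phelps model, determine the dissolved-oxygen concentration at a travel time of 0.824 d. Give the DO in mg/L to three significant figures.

DO ≈ 4.17 mg/L

k_d L₀/(k_r−k_d) = 0.348×41.1/(1.84−0.348) = 14.30/1.492 = 9.586 mg/L.
e^(−k_d t) = e^(−0.348×0.8240) = 0.7507; e^(−k_r t) = e^(−1.84×0.8240) = 0.2196.
D = 9.586 × (0.7507 − 0.2196) + 1.63 × 0.2196 = 5.092 + 0.3579 = 5.450 mg/L.
DO = C_s − D = 9.62 − 5.450 = 4.170 mg/L.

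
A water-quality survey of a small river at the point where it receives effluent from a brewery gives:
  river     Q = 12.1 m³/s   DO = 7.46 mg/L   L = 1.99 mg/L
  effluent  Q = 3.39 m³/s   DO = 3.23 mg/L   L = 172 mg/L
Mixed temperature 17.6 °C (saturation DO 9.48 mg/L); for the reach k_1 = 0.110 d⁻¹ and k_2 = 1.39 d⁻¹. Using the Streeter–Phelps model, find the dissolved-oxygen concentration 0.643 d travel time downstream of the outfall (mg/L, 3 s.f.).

DO ≈ 6.51 mg/L

Mixed DO = (12.1×7.46 + 3.39×3.23)/(12.1+3.39) = 101.2/15.49 = 6.534 mg/L.
Mixed L₀ = (12.1×1.99 + 3.39×172)/(15.49) = 607.2/15.49 = 39.20 mg/L.
Initial deficit D₀ = C_s − DO₀ = 9.48 − 6.534 = 2.946 mg/L.
D(0.643) = [0.110×39.20/(1.39−0.110)](e^(−0.110×0.643) − e^(−1.39×0.643)) + 2.946 e^(−1.39×0.643)
= 3.368 × (0.9317 − 0.4091) + 2.946 × 0.4091 = 2.966 mg/L.
DO = 9.48 − 2.966 = 6.514 mg/L.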